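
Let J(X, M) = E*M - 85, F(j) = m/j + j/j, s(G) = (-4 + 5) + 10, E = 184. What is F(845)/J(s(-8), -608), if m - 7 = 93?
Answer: -63/6306911 ≈ -9.9890e-6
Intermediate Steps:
m = 100 (m = 7 + 93 = 100)
s(G) = 11 (s(G) = 1 + 10 = 11)
F(j) = 1 + 100/j (F(j) = 100/j + j/j = 100/j + 1 = 1 + 100/j)
J(X, M) = -85 + 184*M (J(X, M) = 184*M - 85 = -85 + 184*M)
F(845)/J(s(-8), -608) = ((100 + 845)/845)/(-85 + 184*(-608)) = ((1/845)*945)/(-85 - 111872) = (189/169)/(-111957) = (189/169)*(-1/111957) = -63/6306911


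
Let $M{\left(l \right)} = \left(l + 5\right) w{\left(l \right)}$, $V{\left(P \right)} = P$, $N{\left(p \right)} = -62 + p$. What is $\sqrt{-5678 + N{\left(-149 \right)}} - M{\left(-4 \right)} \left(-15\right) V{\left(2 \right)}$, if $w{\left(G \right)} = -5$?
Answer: $-150 + i \sqrt{5889} \approx -150.0 + 76.74 i$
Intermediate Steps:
$M{\left(l \right)} = -25 - 5 l$ ($M{\left(l \right)} = \left(l + 5\right) \left(-5\right) = \left(5 + l\right) \left(-5\right) = -25 - 5 l$)
$\sqrt{-5678 + N{\left(-149 \right)}} - M{\left(-4 \right)} \left(-15\right) V{\left(2 \right)} = \sqrt{-5678 - 211} - \left(-25 - -20\right) \left(-15\right) 2 = \sqrt{-5678 - 211} - \left(-25 + 20\right) \left(-15\right) 2 = \sqrt{-5889} - \left(-5\right) \left(-15\right) 2 = i \sqrt{5889} - 75 \cdot 2 = i \sqrt{5889} - 150 = -150 + i \sqrt{5889}$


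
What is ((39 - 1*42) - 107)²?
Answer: 12100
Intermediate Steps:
((39 - 1*42) - 107)² = ((39 - 42) - 107)² = (-3 - 107)² = (-110)² = 12100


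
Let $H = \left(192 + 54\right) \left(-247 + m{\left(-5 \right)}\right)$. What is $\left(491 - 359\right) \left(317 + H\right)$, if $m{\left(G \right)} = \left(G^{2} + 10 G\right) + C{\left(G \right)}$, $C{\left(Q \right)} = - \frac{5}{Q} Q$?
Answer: $-8952900$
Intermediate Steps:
$C{\left(Q \right)} = -5$
$m{\left(G \right)} = -5 + G^{2} + 10 G$ ($m{\left(G \right)} = \left(G^{2} + 10 G\right) - 5 = -5 + G^{2} + 10 G$)
$H = -68142$ ($H = \left(192 + 54\right) \left(-247 + \left(-5 + \left(-5\right)^{2} + 10 \left(-5\right)\right)\right) = 246 \left(-247 - 30\right) = 246 \left(-277\right) = -68142$)
$\left(491 - 359\right) \left(317 + H\right) = \left(491 - 359\right) \left(317 - 68142\right) = 132 \left(-67825\right) = -8952900$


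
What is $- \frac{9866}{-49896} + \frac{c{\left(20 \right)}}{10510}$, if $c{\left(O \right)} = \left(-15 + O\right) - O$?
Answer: $\frac{5147161}{26220348} \approx 0.1963$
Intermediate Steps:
$c{\left(O \right)} = -15$
$- \frac{9866}{-49896} + \frac{c{\left(20 \right)}}{10510} = - \frac{9866}{-49896} - \frac{15}{10510} = \left(-9866\right) \left(- \frac{1}{49896}\right) - \frac{3}{2102} = \frac{4933}{24948} - \frac{3}{2102} = \frac{5147161}{26220348}$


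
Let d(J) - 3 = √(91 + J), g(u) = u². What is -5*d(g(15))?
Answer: -15 - 10*√79 ≈ -103.88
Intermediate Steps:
d(J) = 3 + √(91 + J)
-5*d(g(15)) = -5*(3 + √(91 + 15²)) = -5*(3 + √(91 + 225)) = -5*(3 + √316) = -5*(3 + 2*√79) = -15 - 10*√79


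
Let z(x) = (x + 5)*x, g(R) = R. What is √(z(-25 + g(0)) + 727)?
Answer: √1227 ≈ 35.029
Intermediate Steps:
z(x) = x*(5 + x) (z(x) = (5 + x)*x = x*(5 + x))
√(z(-25 + g(0)) + 727) = √((-25 + 0)*(5 + (-25 + 0)) + 727) = √(-25*(5 - 25) + 727) = √(-25*(-20) + 727) = √(500 + 727) = √1227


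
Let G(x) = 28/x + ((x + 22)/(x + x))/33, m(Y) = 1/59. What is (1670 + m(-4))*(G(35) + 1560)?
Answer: 23683600877/9086 ≈ 2.6066e+6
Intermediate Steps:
m(Y) = 1/59
G(x) = 28/x + (22 + x)/(66*x) (G(x) = 28/x + ((22 + x)/((2*x)))*(1/33) = 28/x + ((22 + x)*(1/(2*x)))*(1/33) = 28/x + ((22 + x)/(2*x))*(1/33) = 28/x + (22 + x)/(66*x))
(1670 + m(-4))*(G(35) + 1560) = (1670 + 1/59)*((1/66)*(1870 + 35)/35 + 1560) = 98531*((1/66)*(1/35)*1905 + 1560)/59 = 98531*(127/154 + 1560)/59 = (98531/59)*(240367/154) = 23683600877/9086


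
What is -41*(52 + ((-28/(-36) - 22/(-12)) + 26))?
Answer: -59491/18 ≈ -3305.1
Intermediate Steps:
-41*(52 + ((-28/(-36) - 22/(-12)) + 26)) = -41*(52 + ((-28*(-1/36) - 22*(-1/12)) + 26)) = -41*(52 + ((7/9 + 11/6) + 26)) = -41*(52 + (47/18 + 26)) = -41*(52 + 515/18) = -41*1451/18 = -59491/18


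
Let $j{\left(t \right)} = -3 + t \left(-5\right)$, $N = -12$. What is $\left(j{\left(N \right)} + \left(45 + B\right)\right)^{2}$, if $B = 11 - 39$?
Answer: $5476$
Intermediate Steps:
$j{\left(t \right)} = -3 - 5 t$
$B = -28$ ($B = 11 - 39 = -28$)
$\left(j{\left(N \right)} + \left(45 + B\right)\right)^{2} = \left(\left(-3 - -60\right) + \left(45 - 28\right)\right)^{2} = \left(\left(-3 + 60\right) + 17\right)^{2} = \left(57 + 17\right)^{2} = 74^{2} = 5476$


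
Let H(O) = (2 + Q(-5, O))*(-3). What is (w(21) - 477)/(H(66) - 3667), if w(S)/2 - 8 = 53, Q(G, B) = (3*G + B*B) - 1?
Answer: 355/16693 ≈ 0.021266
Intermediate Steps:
Q(G, B) = -1 + B² + 3*G (Q(G, B) = (3*G + B²) - 1 = (B² + 3*G) - 1 = -1 + B² + 3*G)
H(O) = 42 - 3*O² (H(O) = (2 + (-1 + O² + 3*(-5)))*(-3) = (2 + (-1 + O² - 15))*(-3) = (2 + (-16 + O²))*(-3) = (-14 + O²)*(-3) = 42 - 3*O²)
w(S) = 122 (w(S) = 16 + 2*53 = 16 + 106 = 122)
(w(21) - 477)/(H(66) - 3667) = (122 - 477)/((42 - 3*66²) - 3667) = -355/((42 - 3*4356) - 3667) = -355/((42 - 13068) - 3667) = -355/(-13026 - 3667) = -355/(-16693) = -355*(-1/16693) = 355/16693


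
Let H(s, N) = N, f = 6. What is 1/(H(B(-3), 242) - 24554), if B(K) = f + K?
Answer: -1/24312 ≈ -4.1132e-5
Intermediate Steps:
B(K) = 6 + K
1/(H(B(-3), 242) - 24554) = 1/(242 - 24554) = 1/(-24312) = -1/24312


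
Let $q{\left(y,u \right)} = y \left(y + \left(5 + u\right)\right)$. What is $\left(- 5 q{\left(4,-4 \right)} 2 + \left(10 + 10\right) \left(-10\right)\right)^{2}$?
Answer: $160000$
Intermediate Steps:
$q{\left(y,u \right)} = y \left(5 + u + y\right)$
$\left(- 5 q{\left(4,-4 \right)} 2 + \left(10 + 10\right) \left(-10\right)\right)^{2} = \left(- 5 \cdot 4 \left(5 - 4 + 4\right) 2 + \left(10 + 10\right) \left(-10\right)\right)^{2} = \left(- 5 \cdot 4 \cdot 5 \cdot 2 + 20 \left(-10\right)\right)^{2} = \left(\left(-5\right) 20 \cdot 2 - 200\right)^{2} = \left(\left(-100\right) 2 - 200\right)^{2} = \left(-200 - 200\right)^{2} = \left(-400\right)^{2} = 160000$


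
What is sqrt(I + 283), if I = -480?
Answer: I*sqrt(197) ≈ 14.036*I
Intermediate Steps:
sqrt(I + 283) = sqrt(-480 + 283) = sqrt(-197) = I*sqrt(197)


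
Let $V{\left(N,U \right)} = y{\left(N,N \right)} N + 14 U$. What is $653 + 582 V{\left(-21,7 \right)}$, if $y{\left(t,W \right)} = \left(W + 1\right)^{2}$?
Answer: $-4831111$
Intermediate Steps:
$y{\left(t,W \right)} = \left(1 + W\right)^{2}$
$V{\left(N,U \right)} = 14 U + N \left(1 + N\right)^{2}$ ($V{\left(N,U \right)} = \left(1 + N\right)^{2} N + 14 U = N \left(1 + N\right)^{2} + 14 U = 14 U + N \left(1 + N\right)^{2}$)
$653 + 582 V{\left(-21,7 \right)} = 653 + 582 \left(14 \cdot 7 - 21 \left(1 - 21\right)^{2}\right) = 653 + 582 \left(98 - 21 \left(-20\right)^{2}\right) = 653 + 582 \left(98 - 8400\right) = 653 + 582 \left(-8302\right) = 653 - 4831764 = -4831111$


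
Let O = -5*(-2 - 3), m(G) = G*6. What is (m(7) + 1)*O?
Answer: 1075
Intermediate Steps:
m(G) = 6*G
O = 25 (O = -5*(-5) = 25)
(m(7) + 1)*O = (6*7 + 1)*25 = (42 + 1)*25 = 43*25 = 1075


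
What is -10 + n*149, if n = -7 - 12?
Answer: -2841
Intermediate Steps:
n = -19
-10 + n*149 = -10 - 19*149 = -10 - 2831 = -2841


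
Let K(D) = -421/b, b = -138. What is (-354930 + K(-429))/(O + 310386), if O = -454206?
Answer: 48979919/19847160 ≈ 2.4679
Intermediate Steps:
K(D) = 421/138 (K(D) = -421/(-138) = -421*(-1/138) = 421/138)
(-354930 + K(-429))/(O + 310386) = (-354930 + 421/138)/(-454206 + 310386) = -48979919/138/(-143820) = -48979919/138*(-1/143820) = 48979919/19847160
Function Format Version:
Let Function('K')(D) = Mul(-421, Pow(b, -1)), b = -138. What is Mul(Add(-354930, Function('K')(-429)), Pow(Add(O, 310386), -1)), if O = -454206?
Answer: Rational(48979919, 19847160) ≈ 2.4679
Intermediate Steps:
Function('K')(D) = Rational(421, 138) (Function('K')(D) = Mul(-421, Pow(-138, -1)) = Mul(-421, Rational(-1, 138)) = Rational(421, 138))
Mul(Add(-354930, Function('K')(-429)), Pow(Add(O, 310386), -1)) = Mul(Add(-354930, Rational(421, 138)), Pow(Add(-454206, 310386), -1)) = Mul(Rational(-48979919, 138), Pow(-143820, -1)) = Mul(Rational(-48979919, 138), Rational(-1, 143820)) = Rational(48979919, 19847160)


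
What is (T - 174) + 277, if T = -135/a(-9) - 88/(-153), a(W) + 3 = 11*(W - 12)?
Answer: 414317/3978 ≈ 104.15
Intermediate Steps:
a(W) = -135 + 11*W (a(W) = -3 + 11*(W - 12) = -3 + 11*(-12 + W) = -3 + (-132 + 11*W) = -135 + 11*W)
T = 4583/3978 (T = -135/(-135 + 11*(-9)) - 88/(-153) = -135/(-135 - 99) - 88*(-1/153) = -135/(-234) + 88/153 = -135*(-1/234) + 88/153 = 15/26 + 88/153 = 4583/3978 ≈ 1.1521)
(T - 174) + 277 = (4583/3978 - 174) + 277 = -687589/3978 + 277 = 414317/3978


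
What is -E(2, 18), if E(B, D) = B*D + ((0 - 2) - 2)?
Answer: -32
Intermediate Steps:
E(B, D) = -4 + B*D (E(B, D) = B*D + (-2 - 2) = B*D - 4 = -4 + B*D)
-E(2, 18) = -(-4 + 2*18) = -(-4 + 36) = -1*32 = -32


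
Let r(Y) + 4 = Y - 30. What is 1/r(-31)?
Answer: -1/65 ≈ -0.015385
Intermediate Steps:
r(Y) = -34 + Y (r(Y) = -4 + (Y - 30) = -4 + (-30 + Y) = -34 + Y)
1/r(-31) = 1/(-34 - 31) = 1/(-65) = -1/65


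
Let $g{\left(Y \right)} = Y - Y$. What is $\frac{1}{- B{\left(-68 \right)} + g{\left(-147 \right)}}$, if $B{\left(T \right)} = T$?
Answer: $\frac{1}{68} \approx 0.014706$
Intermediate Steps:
$g{\left(Y \right)} = 0$
$\frac{1}{- B{\left(-68 \right)} + g{\left(-147 \right)}} = \frac{1}{\left(-1\right) \left(-68\right) + 0} = \frac{1}{68 + 0} = \frac{1}{68}$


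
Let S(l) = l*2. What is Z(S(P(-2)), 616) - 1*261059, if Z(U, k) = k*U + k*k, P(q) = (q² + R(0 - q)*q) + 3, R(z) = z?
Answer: 122093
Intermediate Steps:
P(q) = 3 (P(q) = (q² + (0 - q)*q) + 3 = (q² + (-q)*q) + 3 = (q² - q²) + 3 = 0 + 3 = 3)
S(l) = 2*l
Z(U, k) = k² + U*k (Z(U, k) = U*k + k² = k² + U*k)
Z(S(P(-2)), 616) - 1*261059 = 616*(2*3 + 616) - 1*261059 = 616*(6 + 616) - 261059 = 616*622 - 261059 = 383152 - 261059 = 122093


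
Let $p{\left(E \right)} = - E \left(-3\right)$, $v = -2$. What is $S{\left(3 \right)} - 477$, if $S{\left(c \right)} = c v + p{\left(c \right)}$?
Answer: $-474$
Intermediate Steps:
$p{\left(E \right)} = 3 E$
$S{\left(c \right)} = c$ ($S{\left(c \right)} = c \left(-2\right) + 3 c = - 2 c + 3 c = c$)
$S{\left(3 \right)} - 477 = 3 - 477 = -474$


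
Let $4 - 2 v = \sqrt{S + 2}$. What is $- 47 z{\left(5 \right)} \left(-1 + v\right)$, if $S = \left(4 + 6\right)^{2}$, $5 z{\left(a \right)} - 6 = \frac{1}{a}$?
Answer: $- \frac{1457}{25} + \frac{1457 \sqrt{102}}{50} \approx 236.02$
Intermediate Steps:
$z{\left(a \right)} = \frac{6}{5} + \frac{1}{5 a}$
$S = 100$ ($S = 10^{2} = 100$)
$v = 2 - \frac{\sqrt{102}}{2}$ ($v = 2 - \frac{\sqrt{100 + 2}}{2} = 2 - \frac{\sqrt{102}}{2} \approx -3.0498$)
$- 47 z{\left(5 \right)} \left(-1 + v\right) = - 47 \frac{1 + 6 \cdot 5}{5 \cdot 5} \left(-1 + \left(2 - \frac{\sqrt{102}}{2}\right)\right) = - 47 \cdot \frac{1}{5} \cdot \frac{1}{5} \left(1 + 30\right) \left(1 - \frac{\sqrt{102}}{2}\right) = - 47 \cdot \frac{1}{5} \cdot \frac{1}{5} \cdot 31 \left(1 - \frac{\sqrt{102}}{2}\right) = - 47 \frac{31 \left(1 - \frac{\sqrt{102}}{2}\right)}{25} = - 47 \left(\frac{31}{25} - \frac{31 \sqrt{102}}{50}\right) = - \frac{1457}{25} + \frac{1457 \sqrt{102}}{50}$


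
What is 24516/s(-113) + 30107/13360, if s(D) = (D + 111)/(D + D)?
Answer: 37011344987/13360 ≈ 2.7703e+6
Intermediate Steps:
s(D) = (111 + D)/(2*D) (s(D) = (111 + D)/((2*D)) = (111 + D)*(1/(2*D)) = (111 + D)/(2*D))
24516/s(-113) + 30107/13360 = 24516/(((1/2)*(111 - 113)/(-113))) + 30107/13360 = 24516/(((1/2)*(-1/113)*(-2))) + 30107*(1/13360) = 24516/(1/113) + 30107/13360 = 24516*113 + 30107/13360 = 2770308 + 30107/13360 = 37011344987/13360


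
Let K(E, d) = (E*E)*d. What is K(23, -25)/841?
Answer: -13225/841 ≈ -15.725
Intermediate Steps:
K(E, d) = d*E² (K(E, d) = E²*d = d*E²)
K(23, -25)/841 = -25*23²/841 = -25*529*(1/841) = -13225*1/841 = -13225/841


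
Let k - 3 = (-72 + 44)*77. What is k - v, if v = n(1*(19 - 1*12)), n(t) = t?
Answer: -2160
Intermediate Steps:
k = -2153 (k = 3 + (-72 + 44)*77 = 3 - 28*77 = 3 - 2156 = -2153)
v = 7 (v = 1*(19 - 1*12) = 1*(19 - 12) = 1*7 = 7)
k - v = -2153 - 1*7 = -2153 - 7 = -2160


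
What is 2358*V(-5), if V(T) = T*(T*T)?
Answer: -294750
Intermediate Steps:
V(T) = T**3 (V(T) = T*T**2 = T**3)
2358*V(-5) = 2358*(-5)**3 = 2358*(-125) = -294750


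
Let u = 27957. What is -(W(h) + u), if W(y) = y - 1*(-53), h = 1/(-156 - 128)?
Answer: -7954839/284 ≈ -28010.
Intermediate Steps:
h = -1/284 (h = 1/(-284) = -1/284 ≈ -0.0035211)
W(y) = 53 + y (W(y) = y + 53 = 53 + y)
-(W(h) + u) = -((53 - 1/284) + 27957) = -(15051/284 + 27957) = -1*7954839/284 = -7954839/284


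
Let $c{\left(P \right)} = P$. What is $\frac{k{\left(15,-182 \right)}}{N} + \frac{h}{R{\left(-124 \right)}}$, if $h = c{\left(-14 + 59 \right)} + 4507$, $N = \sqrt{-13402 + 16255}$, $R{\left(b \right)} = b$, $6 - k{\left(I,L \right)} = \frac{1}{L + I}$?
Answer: $- \frac{1138}{31} + \frac{1003 \sqrt{317}}{158817} \approx -36.597$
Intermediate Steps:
$k{\left(I,L \right)} = 6 - \frac{1}{I + L}$ ($k{\left(I,L \right)} = 6 - \frac{1}{L + I} = 6 - \frac{1}{I + L}$)
$N = 3 \sqrt{317}$ ($N = \sqrt{2853} = 3 \sqrt{317} \approx 53.413$)
$h = 4552$ ($h = \left(-14 + 59\right) + 4507 = 45 + 4507 = 4552$)
$\frac{k{\left(15,-182 \right)}}{N} + \frac{h}{R{\left(-124 \right)}} = \frac{\frac{1}{15 - 182} \left(-1 + 6 \cdot 15 + 6 \left(-182\right)\right)}{3 \sqrt{317}} + \frac{4552}{-124} = \frac{-1 + 90 - 1092}{-167} \frac{\sqrt{317}}{951} + 4552 \left(- \frac{1}{124}\right) = \left(- \frac{1}{167}\right) \left(-1003\right) \frac{\sqrt{317}}{951} - \frac{1138}{31} = \frac{1003 \frac{\sqrt{317}}{951}}{167} - \frac{1138}{31} = \frac{1003 \sqrt{317}}{158817} - \frac{1138}{31} = - \frac{1138}{31} + \frac{1003 \sqrt{317}}{158817}$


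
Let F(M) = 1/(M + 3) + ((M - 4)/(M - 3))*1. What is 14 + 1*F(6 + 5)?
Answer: 837/56 ≈ 14.946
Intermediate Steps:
F(M) = 1/(3 + M) + (-4 + M)/(-3 + M) (F(M) = 1/(3 + M) + ((-4 + M)/(-3 + M))*1 = 1/(3 + M) + (-4 + M)/(-3 + M))
14 + 1*F(6 + 5) = 14 + 1*((-15 + (6 + 5)²)/(-9 + (6 + 5)²)) = 14 + 1*((-15 + 11²)/(-9 + 11²)) = 14 + 1*((-15 + 121)/(-9 + 121)) = 14 + 1*(106/112) = 14 + 1*((1/112)*106) = 14 + 1*(53/56) = 14 + 53/56 = 837/56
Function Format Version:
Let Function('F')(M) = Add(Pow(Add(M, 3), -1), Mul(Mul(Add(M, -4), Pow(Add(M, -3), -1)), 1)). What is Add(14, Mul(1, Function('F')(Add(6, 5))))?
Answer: Rational(837, 56) ≈ 14.946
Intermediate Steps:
Function('F')(M) = Add(Pow(Add(3, M), -1), Mul(Pow(Add(-3, M), -1), Add(-4, M))) (Function('F')(M) = Add(Pow(Add(3, M), -1), Mul(Mul(Add(-4, M), Pow(Add(-3, M), -1)), 1)) = Add(Pow(Add(3, M), -1), Mul(Mul(Pow(Add(-3, M), -1), Add(-4, M)), 1)) = Add(Pow(Add(3, M), -1), Mul(Pow(Add(-3, M), -1), Add(-4, M))))
Add(14, Mul(1, Function('F')(Add(6, 5)))) = Add(14, Mul(1, Mul(Pow(Add(-9, Pow(Add(6, 5), 2)), -1), Add(-15, Pow(Add(6, 5), 2))))) = Add(14, Mul(1, Mul(Pow(Add(-9, Pow(11, 2)), -1), Add(-15, Pow(11, 2))))) = Add(14, Mul(1, Mul(Pow(Add(-9, 121), -1), Add(-15, 121)))) = Add(14, Mul(1, Mul(Pow(112, -1), 106))) = Add(14, Mul(1, Mul(Rational(1, 112), 106))) = Add(14, Mul(1, Rational(53, 56))) = Add(14, Rational(53, 56)) = Rational(837, 56)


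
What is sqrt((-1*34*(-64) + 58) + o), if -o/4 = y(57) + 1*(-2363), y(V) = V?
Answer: sqrt(11458) ≈ 107.04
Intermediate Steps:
o = 9224 (o = -4*(57 + 1*(-2363)) = -4*(57 - 2363) = -4*(-2306) = 9224)
sqrt((-1*34*(-64) + 58) + o) = sqrt((-1*34*(-64) + 58) + 9224) = sqrt((-34*(-64) + 58) + 9224) = sqrt((2176 + 58) + 9224) = sqrt(2234 + 9224) = sqrt(11458)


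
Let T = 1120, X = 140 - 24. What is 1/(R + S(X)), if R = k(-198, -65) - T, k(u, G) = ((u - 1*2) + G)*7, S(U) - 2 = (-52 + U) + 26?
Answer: -1/2883 ≈ -0.00034686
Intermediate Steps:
X = 116
S(U) = -24 + U (S(U) = 2 + ((-52 + U) + 26) = 2 + (-26 + U) = -24 + U)
k(u, G) = -14 + 7*G + 7*u (k(u, G) = ((u - 2) + G)*7 = ((-2 + u) + G)*7 = (-2 + G + u)*7 = -14 + 7*G + 7*u)
R = -2975 (R = (-14 + 7*(-65) + 7*(-198)) - 1*1120 = (-14 - 455 - 1386) - 1120 = -1855 - 1120 = -2975)
1/(R + S(X)) = 1/(-2975 + (-24 + 116)) = 1/(-2975 + 92) = 1/(-2883) = -1/2883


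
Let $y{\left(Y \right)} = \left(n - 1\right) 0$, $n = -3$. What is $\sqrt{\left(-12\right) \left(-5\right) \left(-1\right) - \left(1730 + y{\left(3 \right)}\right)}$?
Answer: $i \sqrt{1790} \approx 42.308 i$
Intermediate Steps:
$y{\left(Y \right)} = 0$ ($y{\left(Y \right)} = \left(-3 - 1\right) 0 = \left(-4\right) 0 = 0$)
$\sqrt{\left(-12\right) \left(-5\right) \left(-1\right) - \left(1730 + y{\left(3 \right)}\right)} = \sqrt{\left(-12\right) \left(-5\right) \left(-1\right) - 1730} = \sqrt{60 \left(-1\right) + \left(-1730 + 0\right)} = \sqrt{-60 - 1730} = \sqrt{-1790} = i \sqrt{1790}$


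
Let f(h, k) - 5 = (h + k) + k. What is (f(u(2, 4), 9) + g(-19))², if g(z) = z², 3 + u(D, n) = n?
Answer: 148225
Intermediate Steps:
u(D, n) = -3 + n
f(h, k) = 5 + h + 2*k (f(h, k) = 5 + ((h + k) + k) = 5 + (h + 2*k) = 5 + h + 2*k)
(f(u(2, 4), 9) + g(-19))² = ((5 + (-3 + 4) + 2*9) + (-19)²)² = ((5 + 1 + 18) + 361)² = (24 + 361)² = 385² = 148225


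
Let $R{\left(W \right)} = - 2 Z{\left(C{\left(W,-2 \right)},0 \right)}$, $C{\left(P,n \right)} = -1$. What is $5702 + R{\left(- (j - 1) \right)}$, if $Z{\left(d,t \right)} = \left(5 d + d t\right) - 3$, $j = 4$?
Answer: $5718$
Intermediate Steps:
$Z{\left(d,t \right)} = -3 + 5 d + d t$
$R{\left(W \right)} = 16$ ($R{\left(W \right)} = - 2 \left(-3 + 5 \left(-1\right) - 0\right) = - 2 \left(-3 - 5 + 0\right) = \left(-2\right) \left(-8\right) = 16$)
$5702 + R{\left(- (j - 1) \right)} = 5702 + 16 = 5718$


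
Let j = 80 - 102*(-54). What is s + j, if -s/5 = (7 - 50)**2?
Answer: -3657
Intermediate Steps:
s = -9245 (s = -5*(7 - 50)**2 = -5*(-43)**2 = -5*1849 = -9245)
j = 5588 (j = 80 + 5508 = 5588)
s + j = -9245 + 5588 = -3657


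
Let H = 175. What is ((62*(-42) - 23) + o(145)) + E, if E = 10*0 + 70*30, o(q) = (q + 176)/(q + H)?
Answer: -168319/320 ≈ -526.00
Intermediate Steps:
o(q) = (176 + q)/(175 + q) (o(q) = (q + 176)/(q + 175) = (176 + q)/(175 + q))
E = 2100 (E = 0 + 2100 = 2100)
((62*(-42) - 23) + o(145)) + E = ((62*(-42) - 23) + (176 + 145)/(175 + 145)) + 2100 = ((-2604 - 23) + 321/320) + 2100 = (-2627 + (1/320)*321) + 2100 = (-2627 + 321/320) + 2100 = -840319/320 + 2100 = -168319/320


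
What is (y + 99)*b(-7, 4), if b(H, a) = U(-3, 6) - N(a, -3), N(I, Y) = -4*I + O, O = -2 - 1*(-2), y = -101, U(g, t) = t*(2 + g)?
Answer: -20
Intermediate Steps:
O = 0 (O = -2 + 2 = 0)
N(I, Y) = -4*I (N(I, Y) = -4*I + 0 = -4*I)
b(H, a) = -6 + 4*a (b(H, a) = 6*(2 - 3) - (-4)*a = 6*(-1) + 4*a = -6 + 4*a)
(y + 99)*b(-7, 4) = (-101 + 99)*(-6 + 4*4) = -2*(-6 + 16) = -2*10 = -20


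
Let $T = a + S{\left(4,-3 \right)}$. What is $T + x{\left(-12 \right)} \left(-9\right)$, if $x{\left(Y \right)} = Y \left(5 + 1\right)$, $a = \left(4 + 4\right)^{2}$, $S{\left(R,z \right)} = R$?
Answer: $716$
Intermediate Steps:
$a = 64$ ($a = 8^{2} = 64$)
$x{\left(Y \right)} = 6 Y$ ($x{\left(Y \right)} = Y 6 = 6 Y$)
$T = 68$ ($T = 64 + 4 = 68$)
$T + x{\left(-12 \right)} \left(-9\right) = 68 + 6 \left(-12\right) \left(-9\right) = 68 - -648 = 68 + 648 = 716$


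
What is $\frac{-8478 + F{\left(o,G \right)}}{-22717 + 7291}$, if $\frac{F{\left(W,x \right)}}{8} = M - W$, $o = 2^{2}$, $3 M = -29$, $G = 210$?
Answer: $\frac{12881}{23139} \approx 0.55668$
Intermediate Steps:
$M = - \frac{29}{3}$ ($M = \frac{1}{3} \left(-29\right) = - \frac{29}{3} \approx -9.6667$)
$o = 4$
$F{\left(W,x \right)} = - \frac{232}{3} - 8 W$ ($F{\left(W,x \right)} = 8 \left(- \frac{29}{3} - W\right) = - \frac{232}{3} - 8 W$)
$\frac{-8478 + F{\left(o,G \right)}}{-22717 + 7291} = \frac{-8478 - \frac{328}{3}}{-22717 + 7291} = \frac{-8478 - \frac{328}{3}}{-15426} = \left(-8478 - \frac{328}{3}\right) \left(- \frac{1}{15426}\right) = \left(- \frac{25762}{3}\right) \left(- \frac{1}{15426}\right) = \frac{12881}{23139}$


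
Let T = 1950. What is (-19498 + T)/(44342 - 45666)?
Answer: 4387/331 ≈ 13.254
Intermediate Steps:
(-19498 + T)/(44342 - 45666) = (-19498 + 1950)/(44342 - 45666) = -17548/(-1324) = -17548*(-1/1324) = 4387/331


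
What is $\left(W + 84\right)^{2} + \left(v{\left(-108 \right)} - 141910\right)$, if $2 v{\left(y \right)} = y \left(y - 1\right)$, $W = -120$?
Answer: $-134728$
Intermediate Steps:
$v{\left(y \right)} = \frac{y \left(-1 + y\right)}{2}$ ($v{\left(y \right)} = \frac{y \left(y - 1\right)}{2} = \frac{y \left(-1 + y\right)}{2}$)
$\left(W + 84\right)^{2} + \left(v{\left(-108 \right)} - 141910\right) = \left(-120 + 84\right)^{2} - \left(141910 + 54 \left(-1 - 108\right)\right) = \left(-36\right)^{2} - \left(141910 + 54 \left(-109\right)\right) = 1296 + \left(5886 - 141910\right) = 1296 - 136024 = -134728$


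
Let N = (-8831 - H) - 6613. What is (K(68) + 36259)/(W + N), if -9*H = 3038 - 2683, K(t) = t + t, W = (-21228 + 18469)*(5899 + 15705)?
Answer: -65511/107317513 ≈ -0.00061044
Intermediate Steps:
W = -59605436 (W = -2759*21604 = -59605436)
K(t) = 2*t
H = -355/9 (H = -(3038 - 2683)/9 = -1/9*355 = -355/9 ≈ -39.444)
N = -138641/9 (N = (-8831 - 1*(-355/9)) - 6613 = (-8831 + 355/9) - 6613 = -79124/9 - 6613 = -138641/9 ≈ -15405.)
(K(68) + 36259)/(W + N) = (2*68 + 36259)/(-59605436 - 138641/9) = (136 + 36259)/(-536587565/9) = 36395*(-9/536587565) = -65511/107317513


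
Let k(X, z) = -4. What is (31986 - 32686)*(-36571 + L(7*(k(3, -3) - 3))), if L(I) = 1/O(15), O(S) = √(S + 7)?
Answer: 25599700 - 350*√22/11 ≈ 2.5600e+7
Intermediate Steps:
O(S) = √(7 + S)
L(I) = √22/22 (L(I) = 1/(√(7 + 15)) = 1/(√22) = √22/22)
(31986 - 32686)*(-36571 + L(7*(k(3, -3) - 3))) = (31986 - 32686)*(-36571 + √22/22) = -700*(-36571 + √22/22) = 25599700 - 350*√22/11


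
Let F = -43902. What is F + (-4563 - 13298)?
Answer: -61763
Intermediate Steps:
F + (-4563 - 13298) = -43902 + (-4563 - 13298) = -43902 - 17861 = -61763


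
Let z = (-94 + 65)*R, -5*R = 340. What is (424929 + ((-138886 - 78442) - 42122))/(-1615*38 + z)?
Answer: -165479/59398 ≈ -2.7859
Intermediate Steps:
R = -68 (R = -⅕*340 = -68)
z = 1972 (z = (-94 + 65)*(-68) = -29*(-68) = 1972)
(424929 + ((-138886 - 78442) - 42122))/(-1615*38 + z) = (424929 + ((-138886 - 78442) - 42122))/(-1615*38 + 1972) = (424929 + (-217328 - 42122))/(-61370 + 1972) = (424929 - 259450)/(-59398) = 165479*(-1/59398) = -165479/59398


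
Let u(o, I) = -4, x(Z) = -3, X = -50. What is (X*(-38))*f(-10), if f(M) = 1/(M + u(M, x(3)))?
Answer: -950/7 ≈ -135.71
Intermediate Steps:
f(M) = 1/(-4 + M) (f(M) = 1/(M - 4) = 1/(-4 + M))
(X*(-38))*f(-10) = (-50*(-38))/(-4 - 10) = 1900/(-14) = 1900*(-1/14) = -950/7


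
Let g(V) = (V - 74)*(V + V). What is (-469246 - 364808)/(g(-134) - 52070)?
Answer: -417027/1837 ≈ -227.02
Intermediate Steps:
g(V) = 2*V*(-74 + V) (g(V) = (-74 + V)*(2*V) = 2*V*(-74 + V))
(-469246 - 364808)/(g(-134) - 52070) = (-469246 - 364808)/(2*(-134)*(-74 - 134) - 52070) = -834054/(2*(-134)*(-208) - 52070) = -834054/(55744 - 52070) = -834054/3674 = -834054*1/3674 = -417027/1837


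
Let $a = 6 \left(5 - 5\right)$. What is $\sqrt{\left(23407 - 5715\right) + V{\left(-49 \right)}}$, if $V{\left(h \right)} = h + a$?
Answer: $\sqrt{17643} \approx 132.83$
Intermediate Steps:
$a = 0$ ($a = 6 \cdot 0 = 0$)
$V{\left(h \right)} = h$ ($V{\left(h \right)} = h + 0 = h$)
$\sqrt{\left(23407 - 5715\right) + V{\left(-49 \right)}} = \sqrt{\left(23407 - 5715\right) - 49} = \sqrt{17692 - 49} = \sqrt{17643}$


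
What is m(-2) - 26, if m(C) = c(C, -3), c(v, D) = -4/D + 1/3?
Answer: -73/3 ≈ -24.333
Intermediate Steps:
c(v, D) = 1/3 - 4/D (c(v, D) = -4/D + 1*(1/3) = -4/D + 1/3 = 1/3 - 4/D)
m(C) = 5/3 (m(C) = (1/3)*(-12 - 3)/(-3) = (1/3)*(-1/3)*(-15) = 5/3)
m(-2) - 26 = 5/3 - 26 = -73/3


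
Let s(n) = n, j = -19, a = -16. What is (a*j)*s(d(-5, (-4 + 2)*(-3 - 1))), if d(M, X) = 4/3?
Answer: 1216/3 ≈ 405.33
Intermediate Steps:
d(M, X) = 4/3 (d(M, X) = 4*(⅓) = 4/3)
(a*j)*s(d(-5, (-4 + 2)*(-3 - 1))) = -16*(-19)*(4/3) = 304*(4/3) = 1216/3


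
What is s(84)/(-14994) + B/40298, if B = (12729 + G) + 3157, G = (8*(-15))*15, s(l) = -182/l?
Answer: 633878389/1812684636 ≈ 0.34969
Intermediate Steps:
G = -1800 (G = -120*15 = -1800)
B = 14086 (B = (12729 - 1800) + 3157 = 10929 + 3157 = 14086)
s(84)/(-14994) + B/40298 = -182/84/(-14994) + 14086/40298 = -182*1/84*(-1/14994) + 14086*(1/40298) = -13/6*(-1/14994) + 7043/20149 = 13/89964 + 7043/20149 = 633878389/1812684636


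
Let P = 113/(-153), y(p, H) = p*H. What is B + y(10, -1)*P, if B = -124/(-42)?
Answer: 11072/1071 ≈ 10.338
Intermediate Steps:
y(p, H) = H*p
P = -113/153 (P = 113*(-1/153) = -113/153 ≈ -0.73856)
B = 62/21 (B = -124*(-1/42) = 62/21 ≈ 2.9524)
B + y(10, -1)*P = 62/21 - 1*10*(-113/153) = 62/21 - 10*(-113/153) = 62/21 + 1130/153 = 11072/1071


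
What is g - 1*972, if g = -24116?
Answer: -25088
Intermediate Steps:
g - 1*972 = -24116 - 1*972 = -24116 - 972 = -25088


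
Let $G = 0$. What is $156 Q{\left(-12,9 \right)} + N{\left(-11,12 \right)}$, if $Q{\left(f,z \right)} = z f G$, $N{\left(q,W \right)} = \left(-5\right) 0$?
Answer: $0$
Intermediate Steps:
$N{\left(q,W \right)} = 0$
$Q{\left(f,z \right)} = 0$ ($Q{\left(f,z \right)} = z f 0 = f z 0 = 0$)
$156 Q{\left(-12,9 \right)} + N{\left(-11,12 \right)} = 156 \cdot 0 + 0 = 0 + 0 = 0$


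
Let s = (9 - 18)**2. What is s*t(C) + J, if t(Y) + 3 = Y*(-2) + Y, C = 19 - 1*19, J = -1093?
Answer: -1336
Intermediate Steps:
s = 81 (s = (-9)**2 = 81)
C = 0 (C = 19 - 19 = 0)
t(Y) = -3 - Y (t(Y) = -3 + (Y*(-2) + Y) = -3 + (-2*Y + Y) = -3 - Y)
s*t(C) + J = 81*(-3 - 1*0) - 1093 = 81*(-3 + 0) - 1093 = 81*(-3) - 1093 = -243 - 1093 = -1336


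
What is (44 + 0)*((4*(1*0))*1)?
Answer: 0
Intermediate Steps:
(44 + 0)*((4*(1*0))*1) = 44*((4*0)*1) = 44*(0*1) = 44*0 = 0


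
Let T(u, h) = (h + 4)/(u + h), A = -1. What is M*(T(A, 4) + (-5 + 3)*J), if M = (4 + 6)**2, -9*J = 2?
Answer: 2800/9 ≈ 311.11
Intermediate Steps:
J = -2/9 (J = -1/9*2 = -2/9 ≈ -0.22222)
M = 100 (M = 10**2 = 100)
T(u, h) = (4 + h)/(h + u)
M*(T(A, 4) + (-5 + 3)*J) = 100*((4 + 4)/(4 - 1) + (-5 + 3)*(-2/9)) = 100*(8/3 - 2*(-2/9)) = 100*((1/3)*8 + 4/9) = 100*(8/3 + 4/9) = 100*(28/9) = 2800/9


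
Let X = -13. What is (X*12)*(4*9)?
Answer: -5616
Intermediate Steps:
(X*12)*(4*9) = (-13*12)*(4*9) = -156*36 = -5616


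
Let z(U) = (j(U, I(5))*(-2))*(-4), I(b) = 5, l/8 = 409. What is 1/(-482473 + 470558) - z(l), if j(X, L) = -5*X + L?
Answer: 1558958599/11915 ≈ 1.3084e+5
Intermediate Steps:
l = 3272 (l = 8*409 = 3272)
j(X, L) = L - 5*X
z(U) = 40 - 40*U (z(U) = ((5 - 5*U)*(-2))*(-4) = (-10 + 10*U)*(-4) = 40 - 40*U)
1/(-482473 + 470558) - z(l) = 1/(-482473 + 470558) - (40 - 40*3272) = 1/(-11915) - (40 - 130880) = -1/11915 - 1*(-130840) = -1/11915 + 130840 = 1558958599/11915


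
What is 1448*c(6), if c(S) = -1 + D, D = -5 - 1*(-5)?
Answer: -1448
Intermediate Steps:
D = 0 (D = -5 + 5 = 0)
c(S) = -1 (c(S) = -1 + 0 = -1)
1448*c(6) = 1448*(-1) = -1448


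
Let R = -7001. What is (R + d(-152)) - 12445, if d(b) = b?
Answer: -19598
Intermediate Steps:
(R + d(-152)) - 12445 = (-7001 - 152) - 12445 = -7153 - 12445 = -19598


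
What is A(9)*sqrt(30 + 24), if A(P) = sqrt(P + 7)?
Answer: 12*sqrt(6) ≈ 29.394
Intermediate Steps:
A(P) = sqrt(7 + P)
A(9)*sqrt(30 + 24) = sqrt(7 + 9)*sqrt(30 + 24) = sqrt(16)*sqrt(54) = 4*(3*sqrt(6)) = 12*sqrt(6)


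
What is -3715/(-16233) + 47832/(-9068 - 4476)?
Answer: -90767612/27482469 ≈ -3.3027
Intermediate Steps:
-3715/(-16233) + 47832/(-9068 - 4476) = -3715*(-1/16233) + 47832/(-13544) = 3715/16233 + 47832*(-1/13544) = 3715/16233 - 5979/1693 = -90767612/27482469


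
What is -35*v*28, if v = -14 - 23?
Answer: 36260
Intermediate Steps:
v = -37
-35*v*28 = -35*(-37)*28 = 1295*28 = 36260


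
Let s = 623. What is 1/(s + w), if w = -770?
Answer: -1/147 ≈ -0.0068027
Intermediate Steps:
1/(s + w) = 1/(623 - 770) = 1/(-147) = -1/147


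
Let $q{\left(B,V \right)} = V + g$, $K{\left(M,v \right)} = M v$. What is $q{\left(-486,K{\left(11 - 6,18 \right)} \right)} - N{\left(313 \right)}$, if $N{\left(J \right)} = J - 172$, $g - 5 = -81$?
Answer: $-127$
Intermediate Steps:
$g = -76$ ($g = 5 - 81 = -76$)
$q{\left(B,V \right)} = -76 + V$ ($q{\left(B,V \right)} = V - 76 = -76 + V$)
$N{\left(J \right)} = -172 + J$
$q{\left(-486,K{\left(11 - 6,18 \right)} \right)} - N{\left(313 \right)} = \left(-76 + \left(11 - 6\right) 18\right) - \left(-172 + 313\right) = \left(-76 + \left(11 - 6\right) 18\right) - 141 = \left(-76 + 5 \cdot 18\right) - 141 = \left(-76 + 90\right) - 141 = 14 - 141 = -127$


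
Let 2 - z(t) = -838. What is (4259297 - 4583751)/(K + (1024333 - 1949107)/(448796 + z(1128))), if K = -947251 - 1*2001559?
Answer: 72943099372/662946028967 ≈ 0.11003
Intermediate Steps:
z(t) = 840 (z(t) = 2 - 1*(-838) = 2 + 838 = 840)
K = -2948810 (K = -947251 - 2001559 = -2948810)
(4259297 - 4583751)/(K + (1024333 - 1949107)/(448796 + z(1128))) = (4259297 - 4583751)/(-2948810 + (1024333 - 1949107)/(448796 + 840)) = -324454/(-2948810 - 924774/449636) = -324454/(-2948810 - 924774*1/449636) = -324454/(-2948810 - 462387/224818) = -324454/(-662946028967/224818) = -324454*(-224818/662946028967) = 72943099372/662946028967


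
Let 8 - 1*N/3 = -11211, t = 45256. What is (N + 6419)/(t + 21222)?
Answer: 466/773 ≈ 0.60285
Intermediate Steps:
N = 33657 (N = 24 - 3*(-11211) = 24 + 33633 = 33657)
(N + 6419)/(t + 21222) = (33657 + 6419)/(45256 + 21222) = 40076/66478 = 40076*(1/66478) = 466/773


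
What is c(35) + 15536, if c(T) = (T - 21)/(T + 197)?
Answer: 1802183/116 ≈ 15536.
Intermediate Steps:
c(T) = (-21 + T)/(197 + T)
c(35) + 15536 = (-21 + 35)/(197 + 35) + 15536 = 14/232 + 15536 = (1/232)*14 + 15536 = 7/116 + 15536 = 1802183/116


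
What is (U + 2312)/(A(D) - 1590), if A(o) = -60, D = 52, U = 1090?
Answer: -567/275 ≈ -2.0618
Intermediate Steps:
(U + 2312)/(A(D) - 1590) = (1090 + 2312)/(-60 - 1590) = 3402/(-1650) = 3402*(-1/1650) = -567/275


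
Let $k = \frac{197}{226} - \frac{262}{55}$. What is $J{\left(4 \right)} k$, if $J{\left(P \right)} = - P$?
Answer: $\frac{96754}{6215} \approx 15.568$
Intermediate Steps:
$k = - \frac{48377}{12430}$ ($k = 197 \cdot \frac{1}{226} - \frac{262}{55} = \frac{197}{226} - \frac{262}{55} = - \frac{48377}{12430} \approx -3.892$)
$J{\left(4 \right)} k = \left(-1\right) 4 \left(- \frac{48377}{12430}\right) = \left(-4\right) \left(- \frac{48377}{12430}\right) = \frac{96754}{6215}$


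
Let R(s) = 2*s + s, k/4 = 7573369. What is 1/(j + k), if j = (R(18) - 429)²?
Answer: 1/30434101 ≈ 3.2858e-8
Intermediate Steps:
k = 30293476 (k = 4*7573369 = 30293476)
R(s) = 3*s
j = 140625 (j = (3*18 - 429)² = (54 - 429)² = (-375)² = 140625)
1/(j + k) = 1/(140625 + 30293476) = 1/30434101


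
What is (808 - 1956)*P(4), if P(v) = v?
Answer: -4592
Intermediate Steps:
(808 - 1956)*P(4) = (808 - 1956)*4 = -1148*4 = -4592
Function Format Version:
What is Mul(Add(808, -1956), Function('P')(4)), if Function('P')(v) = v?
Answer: -4592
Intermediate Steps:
Mul(Add(808, -1956), Function('P')(4)) = Mul(Add(808, -1956), 4) = Mul(-1148, 4) = -4592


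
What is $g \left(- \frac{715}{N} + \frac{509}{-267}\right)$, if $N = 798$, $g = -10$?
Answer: $\frac{331715}{11837} \approx 28.024$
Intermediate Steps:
$g \left(- \frac{715}{N} + \frac{509}{-267}\right) = - 10 \left(- \frac{715}{798} + \frac{509}{-267}\right) = - 10 \left(\left(-715\right) \frac{1}{798} + 509 \left(- \frac{1}{267}\right)\right) = - 10 \left(- \frac{715}{798} - \frac{509}{267}\right) = \left(-10\right) \left(- \frac{66343}{23674}\right) = \frac{331715}{11837}$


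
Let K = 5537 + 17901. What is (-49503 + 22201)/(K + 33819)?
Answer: -27302/57257 ≈ -0.47683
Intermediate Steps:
K = 23438
(-49503 + 22201)/(K + 33819) = (-49503 + 22201)/(23438 + 33819) = -27302/57257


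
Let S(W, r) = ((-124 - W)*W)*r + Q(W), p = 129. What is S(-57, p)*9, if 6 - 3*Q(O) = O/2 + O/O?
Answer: 8867919/2 ≈ 4.4340e+6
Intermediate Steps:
Q(O) = 5/3 - O/6 (Q(O) = 2 - (O/2 + O/O)/3 = 2 - (O*(½) + 1)/3 = 2 - (O/2 + 1)/3 = 2 - (1 + O/2)/3 = 2 + (-⅓ - O/6) = 5/3 - O/6)
S(W, r) = 5/3 - W/6 + W*r*(-124 - W) (S(W, r) = ((-124 - W)*W)*r + (5/3 - W/6) = (W*(-124 - W))*r + (5/3 - W/6) = W*r*(-124 - W) + (5/3 - W/6) = 5/3 - W/6 + W*r*(-124 - W))
S(-57, p)*9 = (5/3 - ⅙*(-57) - 1*129*(-57)² - 124*(-57)*129)*9 = (5/3 + 19/2 - 1*129*3249 + 911772)*9 = (5/3 + 19/2 - 419121 + 911772)*9 = (2955973/6)*9 = 8867919/2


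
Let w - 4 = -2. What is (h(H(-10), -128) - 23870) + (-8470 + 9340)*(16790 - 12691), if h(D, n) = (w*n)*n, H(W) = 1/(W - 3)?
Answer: 3575028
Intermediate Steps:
w = 2 (w = 4 - 2 = 2)
H(W) = 1/(-3 + W)
h(D, n) = 2*n² (h(D, n) = (2*n)*n = 2*n²)
(h(H(-10), -128) - 23870) + (-8470 + 9340)*(16790 - 12691) = (2*(-128)² - 23870) + (-8470 + 9340)*(16790 - 12691) = (2*16384 - 23870) + 870*4099 = (32768 - 23870) + 3566130 = 8898 + 3566130 = 3575028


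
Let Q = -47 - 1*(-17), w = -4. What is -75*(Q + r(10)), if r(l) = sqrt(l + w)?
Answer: 2250 - 75*sqrt(6) ≈ 2066.3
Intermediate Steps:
r(l) = sqrt(-4 + l) (r(l) = sqrt(l - 4) = sqrt(-4 + l))
Q = -30 (Q = -47 + 17 = -30)
-75*(Q + r(10)) = -75*(-30 + sqrt(-4 + 10)) = -75*(-30 + sqrt(6)) = 2250 - 75*sqrt(6)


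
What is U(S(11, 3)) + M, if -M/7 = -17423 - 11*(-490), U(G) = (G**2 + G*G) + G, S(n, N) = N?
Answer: 84252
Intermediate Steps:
U(G) = G + 2*G**2 (U(G) = (G**2 + G**2) + G = 2*G**2 + G = G + 2*G**2)
M = 84231 (M = -7*(-17423 - 11*(-490)) = -7*(-17423 + 5390) = -7*(-12033) = 84231)
U(S(11, 3)) + M = 3*(1 + 2*3) + 84231 = 3*(1 + 6) + 84231 = 3*7 + 84231 = 21 + 84231 = 84252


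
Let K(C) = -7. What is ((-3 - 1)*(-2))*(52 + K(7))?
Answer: 360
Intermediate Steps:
((-3 - 1)*(-2))*(52 + K(7)) = ((-3 - 1)*(-2))*(52 - 7) = -4*(-2)*45 = 8*45 = 360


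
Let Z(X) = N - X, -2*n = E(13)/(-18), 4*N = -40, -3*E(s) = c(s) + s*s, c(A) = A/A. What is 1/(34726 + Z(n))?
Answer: 54/1874749 ≈ 2.8804e-5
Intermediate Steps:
c(A) = 1
E(s) = -⅓ - s²/3 (E(s) = -(1 + s*s)/3 = -(1 + s²)/3 = -⅓ - s²/3)
N = -10 (N = (¼)*(-40) = -10)
n = -85/54 (n = -(-⅓ - ⅓*13²)/(2*(-18)) = -(-⅓ - ⅓*169)*(-1)/(2*18) = -(-⅓ - 169/3)*(-1)/(2*18) = -(-85)*(-1)/(3*18) = -½*85/27 = -85/54 ≈ -1.5741)
Z(X) = -10 - X
1/(34726 + Z(n)) = 1/(34726 + (-10 - 1*(-85/54))) = 1/(34726 + (-10 + 85/54)) = 1/(34726 - 455/54) = 1/(1874749/54) = 54/1874749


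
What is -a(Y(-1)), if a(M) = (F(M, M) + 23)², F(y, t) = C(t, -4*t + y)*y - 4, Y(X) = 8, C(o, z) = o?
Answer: -6889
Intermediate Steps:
F(y, t) = -4 + t*y (F(y, t) = t*y - 4 = -4 + t*y)
a(M) = (19 + M²)² (a(M) = ((-4 + M*M) + 23)² = ((-4 + M²) + 23)² = (19 + M²)²)
-a(Y(-1)) = -(19 + 8²)² = -(19 + 64)² = -1*83² = -1*6889 = -6889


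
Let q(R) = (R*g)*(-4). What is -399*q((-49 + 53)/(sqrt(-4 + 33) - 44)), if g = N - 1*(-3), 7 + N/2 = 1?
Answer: 2528064/1907 + 57456*sqrt(29)/1907 ≈ 1487.9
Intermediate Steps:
N = -12 (N = -14 + 2*1 = -14 + 2 = -12)
g = -9 (g = -12 - 1*(-3) = -12 + 3 = -9)
q(R) = 36*R (q(R) = (R*(-9))*(-4) = -9*R*(-4) = 36*R)
-399*q((-49 + 53)/(sqrt(-4 + 33) - 44)) = -14364*(-49 + 53)/(sqrt(-4 + 33) - 44) = -14364*4/(sqrt(29) - 44) = -14364*4/(-44 + sqrt(29)) = -57456/(-44 + sqrt(29))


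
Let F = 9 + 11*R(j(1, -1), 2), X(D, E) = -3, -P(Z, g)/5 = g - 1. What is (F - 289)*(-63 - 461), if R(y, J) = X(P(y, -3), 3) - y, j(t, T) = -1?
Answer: 158248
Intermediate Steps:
P(Z, g) = 5 - 5*g (P(Z, g) = -5*(g - 1) = -5*(-1 + g) = 5 - 5*g)
R(y, J) = -3 - y
F = -13 (F = 9 + 11*(-3 - 1*(-1)) = 9 + 11*(-3 + 1) = 9 + 11*(-2) = 9 - 22 = -13)
(F - 289)*(-63 - 461) = (-13 - 289)*(-63 - 461) = -302*(-524) = 158248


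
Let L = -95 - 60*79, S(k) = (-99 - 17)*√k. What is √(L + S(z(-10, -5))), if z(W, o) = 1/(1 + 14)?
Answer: √(-1087875 - 1740*√15)/15 ≈ 69.749*I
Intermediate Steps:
z(W, o) = 1/15
S(k) = -116*√k
L = -4835 (L = -95 - 4740 = -4835)
√(L + S(z(-10, -5))) = √(-4835 - 116*√15/15)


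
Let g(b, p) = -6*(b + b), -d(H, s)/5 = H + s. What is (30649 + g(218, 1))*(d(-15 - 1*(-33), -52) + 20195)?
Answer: 570892045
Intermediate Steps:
d(H, s) = -5*H - 5*s (d(H, s) = -5*(H + s) = -5*H - 5*s)
g(b, p) = -12*b
(30649 + g(218, 1))*(d(-15 - 1*(-33), -52) + 20195) = (30649 - 12*218)*((-5*(-15 - 1*(-33)) - 5*(-52)) + 20195) = (30649 - 2616)*((-5*(-15 + 33) + 260) + 20195) = 28033*((-5*18 + 260) + 20195) = 28033*((-90 + 260) + 20195) = 28033*(170 + 20195) = 28033*20365 = 570892045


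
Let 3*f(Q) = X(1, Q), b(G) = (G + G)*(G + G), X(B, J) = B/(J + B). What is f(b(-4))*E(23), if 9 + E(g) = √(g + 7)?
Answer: -3/65 + √30/195 ≈ -0.018066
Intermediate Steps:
X(B, J) = B/(B + J)
b(G) = 4*G² (b(G) = (2*G)*(2*G) = 4*G²)
f(Q) = 1/(3*(1 + Q)) (f(Q) = (1/(1 + Q))/3 = 1/(3*(1 + Q)))
E(g) = -9 + √(7 + g) (E(g) = -9 + √(g + 7) = -9 + √(7 + g))
f(b(-4))*E(23) = (1/(3*(1 + 4*(-4)²)))*(-9 + √(7 + 23)) = (1/(3*(1 + 4*16)))*(-9 + √30) = (1/(3*(1 + 64)))*(-9 + √30) = ((⅓)/65)*(-9 + √30) = ((⅓)*(1/65))*(-9 + √30) = (-9 + √30)/195 = -3/65 + √30/195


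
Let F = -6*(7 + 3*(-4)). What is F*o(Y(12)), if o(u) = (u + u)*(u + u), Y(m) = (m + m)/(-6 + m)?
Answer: 1920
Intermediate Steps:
Y(m) = 2*m/(-6 + m) (Y(m) = (2*m)/(-6 + m) = 2*m/(-6 + m))
F = 30 (F = -6*(7 - 12) = -6*(-5) = 30)
o(u) = 4*u² (o(u) = (2*u)*(2*u) = 4*u²)
F*o(Y(12)) = 30*(4*(2*12/(-6 + 12))²) = 30*(4*(2*12/6)²) = 30*(4*(2*12*(⅙))²) = 30*(4*4²) = 30*(4*16) = 30*64 = 1920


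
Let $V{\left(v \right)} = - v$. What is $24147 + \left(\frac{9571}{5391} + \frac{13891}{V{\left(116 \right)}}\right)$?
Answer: $\frac{518161903}{21564} \approx 24029.0$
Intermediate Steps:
$24147 + \left(\frac{9571}{5391} + \frac{13891}{V{\left(116 \right)}}\right) = 24147 + \left(\frac{9571}{5391} + \frac{13891}{\left(-1\right) 116}\right) = 24147 + \left(9571 \cdot \frac{1}{5391} + \frac{13891}{-116}\right) = 24147 + \left(\frac{9571}{5391} + 13891 \left(- \frac{1}{116}\right)\right) = 24147 + \left(\frac{9571}{5391} - \frac{479}{4}\right) = 24147 - \frac{2544005}{21564} = \frac{518161903}{21564}$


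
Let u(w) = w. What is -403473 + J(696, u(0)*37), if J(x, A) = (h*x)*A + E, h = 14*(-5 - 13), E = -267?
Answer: -403740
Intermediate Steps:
h = -252 (h = 14*(-18) = -252)
J(x, A) = -267 - 252*A*x (J(x, A) = (-252*x)*A - 267 = -252*A*x - 267 = -267 - 252*A*x)
-403473 + J(696, u(0)*37) = -403473 + (-267 - 252*0*37*696) = -403473 + (-267 - 252*0*696) = -403473 + (-267 + 0) = -403473 - 267 = -403740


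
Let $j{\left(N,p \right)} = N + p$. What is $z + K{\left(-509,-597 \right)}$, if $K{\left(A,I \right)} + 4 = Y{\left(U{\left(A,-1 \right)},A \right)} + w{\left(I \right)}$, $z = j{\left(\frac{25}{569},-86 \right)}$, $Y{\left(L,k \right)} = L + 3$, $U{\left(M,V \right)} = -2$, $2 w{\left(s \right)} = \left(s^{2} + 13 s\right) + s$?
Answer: $\frac{197939787}{1138} \approx 1.7394 \cdot 10^{5}$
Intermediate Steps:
$w{\left(s \right)} = \frac{s^{2}}{2} + 7 s$ ($w{\left(s \right)} = \frac{\left(s^{2} + 13 s\right) + s}{2} = \frac{s^{2} + 14 s}{2} = \frac{s^{2}}{2} + 7 s$)
$Y{\left(L,k \right)} = 3 + L$
$z = - \frac{48909}{569}$ ($z = \frac{25}{569} - 86 = - \frac{48909}{569} \approx -85.956$)
$K{\left(A,I \right)} = -3 + \frac{I \left(14 + I\right)}{2}$ ($K{\left(A,I \right)} = -4 + \left(\left(3 - 2\right) + \frac{I \left(14 + I\right)}{2}\right) = -4 + \left(1 + \frac{I \left(14 + I\right)}{2}\right) = -3 + \frac{I \left(14 + I\right)}{2}$)
$z + K{\left(-509,-597 \right)} = - \frac{48909}{569} - \left(3 + \frac{597 \left(14 - 597\right)}{2}\right) = - \frac{48909}{569} - \left(3 + \frac{597}{2} \left(-583\right)\right) = - \frac{48909}{569} + \left(-3 + \frac{348051}{2}\right) = - \frac{48909}{569} + \frac{348045}{2} = \frac{197939787}{1138}$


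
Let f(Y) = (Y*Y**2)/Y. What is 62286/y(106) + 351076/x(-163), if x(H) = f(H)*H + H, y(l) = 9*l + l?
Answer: 2693829197/45907646 ≈ 58.679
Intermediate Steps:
f(Y) = Y**2 (f(Y) = Y**3/Y = Y**2)
y(l) = 10*l
x(H) = H + H**3 (x(H) = H**2*H + H = H**3 + H = H + H**3)
62286/y(106) + 351076/x(-163) = 62286/((10*106)) + 351076/(-163 + (-163)**3) = 62286/1060 + 351076/(-163 - 4330747) = 62286*(1/1060) + 351076/(-4330910) = 31143/530 + 351076*(-1/4330910) = 31143/530 - 175538/2165455 = 2693829197/45907646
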